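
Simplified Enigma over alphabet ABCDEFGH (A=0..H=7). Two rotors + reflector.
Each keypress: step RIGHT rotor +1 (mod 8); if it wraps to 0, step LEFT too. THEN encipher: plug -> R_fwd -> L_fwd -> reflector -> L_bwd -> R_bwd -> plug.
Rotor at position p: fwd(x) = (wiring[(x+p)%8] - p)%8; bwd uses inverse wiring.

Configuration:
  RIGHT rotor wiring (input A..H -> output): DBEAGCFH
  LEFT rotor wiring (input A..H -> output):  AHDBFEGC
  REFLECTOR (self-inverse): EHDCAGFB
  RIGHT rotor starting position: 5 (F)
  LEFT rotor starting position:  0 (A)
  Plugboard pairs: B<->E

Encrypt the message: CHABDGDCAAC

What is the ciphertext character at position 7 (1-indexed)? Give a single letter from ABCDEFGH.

Char 1 ('C'): step: R->6, L=0; C->plug->C->R->F->L->E->refl->A->L'->A->R'->G->plug->G
Char 2 ('H'): step: R->7, L=0; H->plug->H->R->G->L->G->refl->F->L'->E->R'->B->plug->E
Char 3 ('A'): step: R->0, L->1 (L advanced); A->plug->A->R->D->L->E->refl->A->L'->C->R'->F->plug->F
Char 4 ('B'): step: R->1, L=1; B->plug->E->R->B->L->C->refl->D->L'->E->R'->F->plug->F
Char 5 ('D'): step: R->2, L=1; D->plug->D->R->A->L->G->refl->F->L'->F->R'->F->plug->F
Char 6 ('G'): step: R->3, L=1; G->plug->G->R->G->L->B->refl->H->L'->H->R'->C->plug->C
Char 7 ('D'): step: R->4, L=1; D->plug->D->R->D->L->E->refl->A->L'->C->R'->A->plug->A

A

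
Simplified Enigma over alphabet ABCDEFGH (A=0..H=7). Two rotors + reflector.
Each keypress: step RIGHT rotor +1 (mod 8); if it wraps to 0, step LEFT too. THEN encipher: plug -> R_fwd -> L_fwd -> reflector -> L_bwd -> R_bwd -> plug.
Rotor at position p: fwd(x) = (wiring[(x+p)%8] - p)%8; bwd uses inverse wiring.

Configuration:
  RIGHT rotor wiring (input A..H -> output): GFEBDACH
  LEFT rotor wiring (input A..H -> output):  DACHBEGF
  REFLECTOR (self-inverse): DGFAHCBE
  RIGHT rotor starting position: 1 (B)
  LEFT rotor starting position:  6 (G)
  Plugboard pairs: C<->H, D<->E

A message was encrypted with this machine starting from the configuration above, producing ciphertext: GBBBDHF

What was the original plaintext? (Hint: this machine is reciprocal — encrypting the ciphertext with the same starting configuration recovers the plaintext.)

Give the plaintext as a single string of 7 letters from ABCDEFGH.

Answer: HAFFHAG

Derivation:
Char 1 ('G'): step: R->2, L=6; G->plug->G->R->E->L->E->refl->H->L'->B->R'->C->plug->H
Char 2 ('B'): step: R->3, L=6; B->plug->B->R->A->L->A->refl->D->L'->G->R'->A->plug->A
Char 3 ('B'): step: R->4, L=6; B->plug->B->R->E->L->E->refl->H->L'->B->R'->F->plug->F
Char 4 ('B'): step: R->5, L=6; B->plug->B->R->F->L->B->refl->G->L'->H->R'->F->plug->F
Char 5 ('D'): step: R->6, L=6; D->plug->E->R->G->L->D->refl->A->L'->A->R'->C->plug->H
Char 6 ('H'): step: R->7, L=6; H->plug->C->R->G->L->D->refl->A->L'->A->R'->A->plug->A
Char 7 ('F'): step: R->0, L->7 (L advanced); F->plug->F->R->A->L->G->refl->B->L'->C->R'->G->plug->G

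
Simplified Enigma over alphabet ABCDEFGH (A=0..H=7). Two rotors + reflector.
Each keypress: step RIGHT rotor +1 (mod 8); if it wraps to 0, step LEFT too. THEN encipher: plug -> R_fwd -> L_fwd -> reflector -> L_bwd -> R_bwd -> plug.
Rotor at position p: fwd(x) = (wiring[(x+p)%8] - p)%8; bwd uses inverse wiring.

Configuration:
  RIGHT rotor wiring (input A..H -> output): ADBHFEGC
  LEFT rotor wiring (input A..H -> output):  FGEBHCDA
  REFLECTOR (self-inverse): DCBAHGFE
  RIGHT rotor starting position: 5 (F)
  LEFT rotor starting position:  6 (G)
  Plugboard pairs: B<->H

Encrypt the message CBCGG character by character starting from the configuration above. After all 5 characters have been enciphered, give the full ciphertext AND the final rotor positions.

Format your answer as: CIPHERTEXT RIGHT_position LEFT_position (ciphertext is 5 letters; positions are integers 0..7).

Char 1 ('C'): step: R->6, L=6; C->plug->C->R->C->L->H->refl->E->L'->H->R'->G->plug->G
Char 2 ('B'): step: R->7, L=6; B->plug->H->R->H->L->E->refl->H->L'->C->R'->D->plug->D
Char 3 ('C'): step: R->0, L->7 (L advanced); C->plug->C->R->B->L->G->refl->F->L'->D->R'->B->plug->H
Char 4 ('G'): step: R->1, L=7; G->plug->G->R->B->L->G->refl->F->L'->D->R'->E->plug->E
Char 5 ('G'): step: R->2, L=7; G->plug->G->R->G->L->D->refl->A->L'->F->R'->B->plug->H
Final: ciphertext=GDHEH, RIGHT=2, LEFT=7

Answer: GDHEH 2 7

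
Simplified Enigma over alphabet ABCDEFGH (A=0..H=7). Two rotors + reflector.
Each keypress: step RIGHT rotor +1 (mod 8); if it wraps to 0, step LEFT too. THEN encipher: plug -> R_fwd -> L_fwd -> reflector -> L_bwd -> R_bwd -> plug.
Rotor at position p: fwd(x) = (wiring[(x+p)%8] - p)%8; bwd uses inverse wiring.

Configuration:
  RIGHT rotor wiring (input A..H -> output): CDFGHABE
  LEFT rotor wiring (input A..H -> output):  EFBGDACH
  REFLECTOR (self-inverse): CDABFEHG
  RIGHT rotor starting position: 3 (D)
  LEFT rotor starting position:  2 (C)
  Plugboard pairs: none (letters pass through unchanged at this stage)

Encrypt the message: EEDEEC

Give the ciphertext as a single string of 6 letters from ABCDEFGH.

Char 1 ('E'): step: R->4, L=2; E->plug->E->R->G->L->C->refl->A->L'->E->R'->B->plug->B
Char 2 ('E'): step: R->5, L=2; E->plug->E->R->G->L->C->refl->A->L'->E->R'->B->plug->B
Char 3 ('D'): step: R->6, L=2; D->plug->D->R->F->L->F->refl->E->L'->B->R'->G->plug->G
Char 4 ('E'): step: R->7, L=2; E->plug->E->R->H->L->D->refl->B->L'->C->R'->H->plug->H
Char 5 ('E'): step: R->0, L->3 (L advanced); E->plug->E->R->H->L->G->refl->H->L'->D->R'->B->plug->B
Char 6 ('C'): step: R->1, L=3; C->plug->C->R->F->L->B->refl->D->L'->A->R'->F->plug->F

Answer: BBGHBF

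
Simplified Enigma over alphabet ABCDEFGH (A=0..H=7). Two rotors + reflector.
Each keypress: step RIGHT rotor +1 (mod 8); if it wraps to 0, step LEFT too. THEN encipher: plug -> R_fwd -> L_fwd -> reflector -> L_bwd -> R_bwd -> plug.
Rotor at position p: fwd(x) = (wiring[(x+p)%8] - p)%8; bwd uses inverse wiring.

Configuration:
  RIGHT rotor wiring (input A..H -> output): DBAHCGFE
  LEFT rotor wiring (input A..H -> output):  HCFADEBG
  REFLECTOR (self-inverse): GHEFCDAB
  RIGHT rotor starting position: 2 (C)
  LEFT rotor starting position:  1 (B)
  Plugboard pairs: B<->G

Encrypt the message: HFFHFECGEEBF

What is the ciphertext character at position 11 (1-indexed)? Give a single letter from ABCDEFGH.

Char 1 ('H'): step: R->3, L=1; H->plug->H->R->F->L->A->refl->G->L'->H->R'->B->plug->G
Char 2 ('F'): step: R->4, L=1; F->plug->F->R->F->L->A->refl->G->L'->H->R'->E->plug->E
Char 3 ('F'): step: R->5, L=1; F->plug->F->R->D->L->C->refl->E->L'->B->R'->A->plug->A
Char 4 ('H'): step: R->6, L=1; H->plug->H->R->A->L->B->refl->H->L'->C->R'->E->plug->E
Char 5 ('F'): step: R->7, L=1; F->plug->F->R->D->L->C->refl->E->L'->B->R'->D->plug->D
Char 6 ('E'): step: R->0, L->2 (L advanced); E->plug->E->R->C->L->B->refl->H->L'->E->R'->H->plug->H
Char 7 ('C'): step: R->1, L=2; C->plug->C->R->G->L->F->refl->D->L'->A->R'->A->plug->A
Char 8 ('G'): step: R->2, L=2; G->plug->B->R->F->L->E->refl->C->L'->D->R'->E->plug->E
Char 9 ('E'): step: R->3, L=2; E->plug->E->R->B->L->G->refl->A->L'->H->R'->B->plug->G
Char 10 ('E'): step: R->4, L=2; E->plug->E->R->H->L->A->refl->G->L'->B->R'->C->plug->C
Char 11 ('B'): step: R->5, L=2; B->plug->G->R->C->L->B->refl->H->L'->E->R'->E->plug->E

E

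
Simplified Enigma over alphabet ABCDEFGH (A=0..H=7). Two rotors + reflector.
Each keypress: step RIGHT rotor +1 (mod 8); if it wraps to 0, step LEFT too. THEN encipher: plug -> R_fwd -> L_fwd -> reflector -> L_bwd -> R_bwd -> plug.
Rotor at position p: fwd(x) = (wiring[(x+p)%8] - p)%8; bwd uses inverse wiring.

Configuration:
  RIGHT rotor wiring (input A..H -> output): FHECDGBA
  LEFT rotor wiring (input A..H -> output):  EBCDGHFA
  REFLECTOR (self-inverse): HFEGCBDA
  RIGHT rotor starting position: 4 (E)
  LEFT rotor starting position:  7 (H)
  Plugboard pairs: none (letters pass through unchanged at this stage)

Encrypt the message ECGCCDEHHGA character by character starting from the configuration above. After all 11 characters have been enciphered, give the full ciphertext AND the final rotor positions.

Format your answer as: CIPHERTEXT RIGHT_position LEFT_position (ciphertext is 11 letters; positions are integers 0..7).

Char 1 ('E'): step: R->5, L=7; E->plug->E->R->C->L->C->refl->E->L'->E->R'->B->plug->B
Char 2 ('C'): step: R->6, L=7; C->plug->C->R->H->L->G->refl->D->L'->D->R'->A->plug->A
Char 3 ('G'): step: R->7, L=7; G->plug->G->R->H->L->G->refl->D->L'->D->R'->E->plug->E
Char 4 ('C'): step: R->0, L->0 (L advanced); C->plug->C->R->E->L->G->refl->D->L'->D->R'->E->plug->E
Char 5 ('C'): step: R->1, L=0; C->plug->C->R->B->L->B->refl->F->L'->G->R'->A->plug->A
Char 6 ('D'): step: R->2, L=0; D->plug->D->R->E->L->G->refl->D->L'->D->R'->G->plug->G
Char 7 ('E'): step: R->3, L=0; E->plug->E->R->F->L->H->refl->A->L'->H->R'->A->plug->A
Char 8 ('H'): step: R->4, L=0; H->plug->H->R->G->L->F->refl->B->L'->B->R'->E->plug->E
Char 9 ('H'): step: R->5, L=0; H->plug->H->R->G->L->F->refl->B->L'->B->R'->A->plug->A
Char 10 ('G'): step: R->6, L=0; G->plug->G->R->F->L->H->refl->A->L'->H->R'->C->plug->C
Char 11 ('A'): step: R->7, L=0; A->plug->A->R->B->L->B->refl->F->L'->G->R'->B->plug->B
Final: ciphertext=BAEEAGAEACB, RIGHT=7, LEFT=0

Answer: BAEEAGAEACB 7 0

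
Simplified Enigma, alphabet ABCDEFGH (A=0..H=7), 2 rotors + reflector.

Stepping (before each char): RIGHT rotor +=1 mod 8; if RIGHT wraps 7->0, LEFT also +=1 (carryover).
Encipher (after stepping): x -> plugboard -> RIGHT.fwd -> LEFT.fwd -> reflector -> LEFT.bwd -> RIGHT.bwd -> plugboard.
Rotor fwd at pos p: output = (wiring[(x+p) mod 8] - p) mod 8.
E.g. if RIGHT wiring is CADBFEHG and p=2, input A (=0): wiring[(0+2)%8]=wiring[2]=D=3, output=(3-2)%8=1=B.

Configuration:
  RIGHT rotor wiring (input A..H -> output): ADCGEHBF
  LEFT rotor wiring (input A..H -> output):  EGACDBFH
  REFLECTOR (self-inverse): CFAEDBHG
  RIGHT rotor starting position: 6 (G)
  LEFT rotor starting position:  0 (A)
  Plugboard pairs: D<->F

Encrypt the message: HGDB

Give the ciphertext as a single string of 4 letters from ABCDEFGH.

Char 1 ('H'): step: R->7, L=0; H->plug->H->R->C->L->A->refl->C->L'->D->R'->D->plug->F
Char 2 ('G'): step: R->0, L->1 (L advanced); G->plug->G->R->B->L->H->refl->G->L'->G->R'->D->plug->F
Char 3 ('D'): step: R->1, L=1; D->plug->F->R->A->L->F->refl->B->L'->C->R'->A->plug->A
Char 4 ('B'): step: R->2, L=1; B->plug->B->R->E->L->A->refl->C->L'->D->R'->F->plug->D

Answer: FFAD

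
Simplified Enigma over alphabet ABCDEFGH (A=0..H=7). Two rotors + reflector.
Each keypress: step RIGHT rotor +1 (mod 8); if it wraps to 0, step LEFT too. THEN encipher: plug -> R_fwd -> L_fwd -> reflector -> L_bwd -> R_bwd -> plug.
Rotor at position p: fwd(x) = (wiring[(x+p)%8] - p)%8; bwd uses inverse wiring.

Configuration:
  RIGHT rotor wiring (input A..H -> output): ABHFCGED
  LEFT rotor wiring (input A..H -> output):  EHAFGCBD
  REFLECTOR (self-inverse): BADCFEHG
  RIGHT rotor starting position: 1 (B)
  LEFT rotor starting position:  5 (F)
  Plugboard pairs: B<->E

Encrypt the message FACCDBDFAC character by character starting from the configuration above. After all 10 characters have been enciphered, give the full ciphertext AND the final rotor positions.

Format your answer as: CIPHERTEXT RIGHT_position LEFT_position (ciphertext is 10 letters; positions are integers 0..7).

Char 1 ('F'): step: R->2, L=5; F->plug->F->R->B->L->E->refl->F->L'->A->R'->C->plug->C
Char 2 ('A'): step: R->3, L=5; A->plug->A->R->C->L->G->refl->H->L'->D->R'->C->plug->C
Char 3 ('C'): step: R->4, L=5; C->plug->C->R->A->L->F->refl->E->L'->B->R'->H->plug->H
Char 4 ('C'): step: R->5, L=5; C->plug->C->R->G->L->A->refl->B->L'->H->R'->B->plug->E
Char 5 ('D'): step: R->6, L=5; D->plug->D->R->D->L->H->refl->G->L'->C->R'->C->plug->C
Char 6 ('B'): step: R->7, L=5; B->plug->E->R->G->L->A->refl->B->L'->H->R'->G->plug->G
Char 7 ('D'): step: R->0, L->6 (L advanced); D->plug->D->R->F->L->H->refl->G->L'->C->R'->E->plug->B
Char 8 ('F'): step: R->1, L=6; F->plug->F->R->D->L->B->refl->A->L'->G->R'->B->plug->E
Char 9 ('A'): step: R->2, L=6; A->plug->A->R->F->L->H->refl->G->L'->C->R'->E->plug->B
Char 10 ('C'): step: R->3, L=6; C->plug->C->R->D->L->B->refl->A->L'->G->R'->G->plug->G
Final: ciphertext=CCHECGBEBG, RIGHT=3, LEFT=6

Answer: CCHECGBEBG 3 6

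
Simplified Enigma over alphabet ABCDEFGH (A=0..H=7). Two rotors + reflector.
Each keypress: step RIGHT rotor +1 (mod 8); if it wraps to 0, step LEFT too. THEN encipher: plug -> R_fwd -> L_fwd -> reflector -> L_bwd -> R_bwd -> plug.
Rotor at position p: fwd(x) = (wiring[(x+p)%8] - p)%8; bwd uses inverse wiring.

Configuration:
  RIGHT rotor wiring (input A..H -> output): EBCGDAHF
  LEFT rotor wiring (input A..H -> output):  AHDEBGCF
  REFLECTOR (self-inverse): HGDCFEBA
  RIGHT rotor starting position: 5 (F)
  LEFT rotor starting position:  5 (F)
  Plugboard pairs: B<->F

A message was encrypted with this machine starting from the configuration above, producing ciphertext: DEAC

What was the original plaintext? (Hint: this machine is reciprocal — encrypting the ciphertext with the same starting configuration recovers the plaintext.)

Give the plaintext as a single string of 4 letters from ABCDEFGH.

Char 1 ('D'): step: R->6, L=5; D->plug->D->R->D->L->D->refl->C->L'->E->R'->E->plug->E
Char 2 ('E'): step: R->7, L=5; E->plug->E->R->H->L->E->refl->F->L'->B->R'->G->plug->G
Char 3 ('A'): step: R->0, L->6 (L advanced); A->plug->A->R->E->L->F->refl->E->L'->A->R'->F->plug->B
Char 4 ('C'): step: R->1, L=6; C->plug->C->R->F->L->G->refl->B->L'->D->R'->H->plug->H

Answer: EGBH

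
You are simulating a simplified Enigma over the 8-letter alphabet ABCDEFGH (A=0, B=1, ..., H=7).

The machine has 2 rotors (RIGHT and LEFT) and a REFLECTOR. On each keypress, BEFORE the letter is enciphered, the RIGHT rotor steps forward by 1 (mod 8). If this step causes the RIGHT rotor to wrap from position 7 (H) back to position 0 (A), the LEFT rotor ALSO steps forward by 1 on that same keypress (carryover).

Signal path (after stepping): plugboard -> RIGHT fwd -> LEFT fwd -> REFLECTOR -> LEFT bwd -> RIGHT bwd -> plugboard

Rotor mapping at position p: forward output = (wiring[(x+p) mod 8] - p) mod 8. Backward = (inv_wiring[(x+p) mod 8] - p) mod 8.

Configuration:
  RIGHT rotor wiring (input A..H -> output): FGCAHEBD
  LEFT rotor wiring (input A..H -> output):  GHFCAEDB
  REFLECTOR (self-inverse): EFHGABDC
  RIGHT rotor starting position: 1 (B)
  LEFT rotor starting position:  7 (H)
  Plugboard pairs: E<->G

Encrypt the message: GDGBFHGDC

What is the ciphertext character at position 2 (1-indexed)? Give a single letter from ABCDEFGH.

Char 1 ('G'): step: R->2, L=7; G->plug->E->R->H->L->E->refl->A->L'->C->R'->D->plug->D
Char 2 ('D'): step: R->3, L=7; D->plug->D->R->G->L->F->refl->B->L'->F->R'->A->plug->A

A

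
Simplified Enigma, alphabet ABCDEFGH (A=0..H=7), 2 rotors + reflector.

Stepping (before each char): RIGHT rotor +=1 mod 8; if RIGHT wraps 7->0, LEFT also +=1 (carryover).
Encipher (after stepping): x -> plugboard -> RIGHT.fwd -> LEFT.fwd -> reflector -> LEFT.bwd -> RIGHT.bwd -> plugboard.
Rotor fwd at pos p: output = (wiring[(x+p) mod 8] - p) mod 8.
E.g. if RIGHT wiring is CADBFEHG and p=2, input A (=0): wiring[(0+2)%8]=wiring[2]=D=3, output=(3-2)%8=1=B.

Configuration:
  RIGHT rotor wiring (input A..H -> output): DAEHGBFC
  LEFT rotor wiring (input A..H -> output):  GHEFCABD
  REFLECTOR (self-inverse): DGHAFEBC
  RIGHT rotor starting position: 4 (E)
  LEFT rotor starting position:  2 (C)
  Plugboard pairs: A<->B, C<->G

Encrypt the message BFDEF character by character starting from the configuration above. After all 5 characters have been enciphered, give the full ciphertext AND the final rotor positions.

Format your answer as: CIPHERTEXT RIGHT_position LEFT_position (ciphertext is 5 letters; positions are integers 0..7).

Char 1 ('B'): step: R->5, L=2; B->plug->A->R->E->L->H->refl->C->L'->A->R'->B->plug->A
Char 2 ('F'): step: R->6, L=2; F->plug->F->R->B->L->D->refl->A->L'->C->R'->D->plug->D
Char 3 ('D'): step: R->7, L=2; D->plug->D->R->F->L->B->refl->G->L'->D->R'->A->plug->B
Char 4 ('E'): step: R->0, L->3 (L advanced); E->plug->E->R->G->L->E->refl->F->L'->C->R'->H->plug->H
Char 5 ('F'): step: R->1, L=3; F->plug->F->R->E->L->A->refl->D->L'->F->R'->D->plug->D
Final: ciphertext=ADBHD, RIGHT=1, LEFT=3

Answer: ADBHD 1 3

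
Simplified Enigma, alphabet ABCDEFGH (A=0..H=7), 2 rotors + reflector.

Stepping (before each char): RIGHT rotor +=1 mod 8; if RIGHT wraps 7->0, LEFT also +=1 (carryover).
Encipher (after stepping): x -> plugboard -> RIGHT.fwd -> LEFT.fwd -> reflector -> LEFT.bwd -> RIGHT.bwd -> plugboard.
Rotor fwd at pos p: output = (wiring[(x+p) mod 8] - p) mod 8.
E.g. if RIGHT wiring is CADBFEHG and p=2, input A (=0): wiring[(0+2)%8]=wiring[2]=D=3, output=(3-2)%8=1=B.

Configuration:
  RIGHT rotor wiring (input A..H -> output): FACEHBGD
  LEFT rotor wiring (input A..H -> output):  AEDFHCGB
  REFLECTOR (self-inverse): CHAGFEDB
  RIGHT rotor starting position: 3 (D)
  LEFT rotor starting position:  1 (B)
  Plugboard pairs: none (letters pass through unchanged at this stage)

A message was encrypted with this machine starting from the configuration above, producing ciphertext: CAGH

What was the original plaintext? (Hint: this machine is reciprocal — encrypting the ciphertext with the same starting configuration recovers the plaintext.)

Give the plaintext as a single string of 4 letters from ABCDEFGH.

Answer: BGFA

Derivation:
Char 1 ('C'): step: R->4, L=1; C->plug->C->R->C->L->E->refl->F->L'->F->R'->B->plug->B
Char 2 ('A'): step: R->5, L=1; A->plug->A->R->E->L->B->refl->H->L'->H->R'->G->plug->G
Char 3 ('G'): step: R->6, L=1; G->plug->G->R->B->L->C->refl->A->L'->G->R'->F->plug->F
Char 4 ('H'): step: R->7, L=1; H->plug->H->R->H->L->H->refl->B->L'->E->R'->A->plug->A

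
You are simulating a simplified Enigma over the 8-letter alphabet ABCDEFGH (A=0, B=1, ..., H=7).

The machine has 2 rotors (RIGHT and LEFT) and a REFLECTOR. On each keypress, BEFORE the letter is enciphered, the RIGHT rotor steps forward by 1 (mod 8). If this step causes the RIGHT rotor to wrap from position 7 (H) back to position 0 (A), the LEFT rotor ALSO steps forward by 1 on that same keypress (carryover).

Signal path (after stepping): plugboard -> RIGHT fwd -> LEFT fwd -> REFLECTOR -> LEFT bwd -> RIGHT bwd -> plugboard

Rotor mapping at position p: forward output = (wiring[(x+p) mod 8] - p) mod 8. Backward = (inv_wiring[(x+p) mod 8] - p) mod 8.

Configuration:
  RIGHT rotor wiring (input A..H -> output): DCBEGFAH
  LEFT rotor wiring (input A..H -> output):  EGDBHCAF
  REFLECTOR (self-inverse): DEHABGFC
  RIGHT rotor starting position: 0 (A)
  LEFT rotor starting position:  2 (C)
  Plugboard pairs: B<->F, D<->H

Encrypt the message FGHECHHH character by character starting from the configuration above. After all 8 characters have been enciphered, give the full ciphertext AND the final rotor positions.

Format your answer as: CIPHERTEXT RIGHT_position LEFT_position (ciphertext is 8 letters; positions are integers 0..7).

Answer: BEFDBAFF 0 3

Derivation:
Char 1 ('F'): step: R->1, L=2; F->plug->B->R->A->L->B->refl->E->L'->H->R'->F->plug->B
Char 2 ('G'): step: R->2, L=2; G->plug->G->R->B->L->H->refl->C->L'->G->R'->E->plug->E
Char 3 ('H'): step: R->3, L=2; H->plug->D->R->F->L->D->refl->A->L'->D->R'->B->plug->F
Char 4 ('E'): step: R->4, L=2; E->plug->E->R->H->L->E->refl->B->L'->A->R'->H->plug->D
Char 5 ('C'): step: R->5, L=2; C->plug->C->R->C->L->F->refl->G->L'->E->R'->F->plug->B
Char 6 ('H'): step: R->6, L=2; H->plug->D->R->E->L->G->refl->F->L'->C->R'->A->plug->A
Char 7 ('H'): step: R->7, L=2; H->plug->D->R->C->L->F->refl->G->L'->E->R'->B->plug->F
Char 8 ('H'): step: R->0, L->3 (L advanced); H->plug->D->R->E->L->C->refl->H->L'->C->R'->B->plug->F
Final: ciphertext=BEFDBAFF, RIGHT=0, LEFT=3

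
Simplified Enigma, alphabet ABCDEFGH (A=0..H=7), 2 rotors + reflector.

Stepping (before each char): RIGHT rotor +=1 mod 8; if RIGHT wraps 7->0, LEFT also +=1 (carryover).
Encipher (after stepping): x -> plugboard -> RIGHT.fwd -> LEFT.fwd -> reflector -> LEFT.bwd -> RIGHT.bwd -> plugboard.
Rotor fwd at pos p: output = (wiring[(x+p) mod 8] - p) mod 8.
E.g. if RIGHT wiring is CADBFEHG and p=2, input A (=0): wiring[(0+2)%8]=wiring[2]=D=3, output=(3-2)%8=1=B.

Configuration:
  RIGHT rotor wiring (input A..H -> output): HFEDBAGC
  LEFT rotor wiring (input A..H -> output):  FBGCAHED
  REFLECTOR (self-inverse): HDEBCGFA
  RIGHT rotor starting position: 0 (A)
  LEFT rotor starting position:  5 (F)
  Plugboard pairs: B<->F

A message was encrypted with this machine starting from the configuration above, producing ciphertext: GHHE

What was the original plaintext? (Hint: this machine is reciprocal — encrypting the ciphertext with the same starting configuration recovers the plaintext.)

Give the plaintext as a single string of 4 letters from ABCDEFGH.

Answer: FFDB

Derivation:
Char 1 ('G'): step: R->1, L=5; G->plug->G->R->B->L->H->refl->A->L'->D->R'->B->plug->F
Char 2 ('H'): step: R->2, L=5; H->plug->H->R->D->L->A->refl->H->L'->B->R'->B->plug->F
Char 3 ('H'): step: R->3, L=5; H->plug->H->R->B->L->H->refl->A->L'->D->R'->D->plug->D
Char 4 ('E'): step: R->4, L=5; E->plug->E->R->D->L->A->refl->H->L'->B->R'->F->plug->B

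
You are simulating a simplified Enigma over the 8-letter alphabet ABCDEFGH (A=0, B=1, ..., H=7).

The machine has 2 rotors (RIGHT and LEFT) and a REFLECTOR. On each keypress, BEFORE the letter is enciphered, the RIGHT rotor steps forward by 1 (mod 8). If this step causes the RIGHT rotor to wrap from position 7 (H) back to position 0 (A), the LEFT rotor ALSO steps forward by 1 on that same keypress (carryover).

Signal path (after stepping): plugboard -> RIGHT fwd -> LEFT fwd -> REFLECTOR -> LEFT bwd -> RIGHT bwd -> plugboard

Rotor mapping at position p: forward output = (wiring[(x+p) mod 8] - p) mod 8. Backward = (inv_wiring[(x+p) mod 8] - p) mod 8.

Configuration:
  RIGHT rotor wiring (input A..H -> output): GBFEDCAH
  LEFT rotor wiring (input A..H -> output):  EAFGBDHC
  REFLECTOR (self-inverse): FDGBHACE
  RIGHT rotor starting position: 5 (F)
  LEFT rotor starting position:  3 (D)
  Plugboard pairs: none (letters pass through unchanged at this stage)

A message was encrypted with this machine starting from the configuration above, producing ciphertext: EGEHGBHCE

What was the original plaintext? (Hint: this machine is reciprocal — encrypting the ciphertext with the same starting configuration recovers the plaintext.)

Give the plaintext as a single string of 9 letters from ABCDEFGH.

Answer: BFHEDECHD

Derivation:
Char 1 ('E'): step: R->6, L=3; E->plug->E->R->H->L->C->refl->G->L'->B->R'->B->plug->B
Char 2 ('G'): step: R->7, L=3; G->plug->G->R->D->L->E->refl->H->L'->E->R'->F->plug->F
Char 3 ('E'): step: R->0, L->4 (L advanced); E->plug->E->R->D->L->G->refl->C->L'->H->R'->H->plug->H
Char 4 ('H'): step: R->1, L=4; H->plug->H->R->F->L->E->refl->H->L'->B->R'->E->plug->E
Char 5 ('G'): step: R->2, L=4; G->plug->G->R->E->L->A->refl->F->L'->A->R'->D->plug->D
Char 6 ('B'): step: R->3, L=4; B->plug->B->R->A->L->F->refl->A->L'->E->R'->E->plug->E
Char 7 ('H'): step: R->4, L=4; H->plug->H->R->A->L->F->refl->A->L'->E->R'->C->plug->C
Char 8 ('C'): step: R->5, L=4; C->plug->C->R->C->L->D->refl->B->L'->G->R'->H->plug->H
Char 9 ('E'): step: R->6, L=4; E->plug->E->R->H->L->C->refl->G->L'->D->R'->D->plug->D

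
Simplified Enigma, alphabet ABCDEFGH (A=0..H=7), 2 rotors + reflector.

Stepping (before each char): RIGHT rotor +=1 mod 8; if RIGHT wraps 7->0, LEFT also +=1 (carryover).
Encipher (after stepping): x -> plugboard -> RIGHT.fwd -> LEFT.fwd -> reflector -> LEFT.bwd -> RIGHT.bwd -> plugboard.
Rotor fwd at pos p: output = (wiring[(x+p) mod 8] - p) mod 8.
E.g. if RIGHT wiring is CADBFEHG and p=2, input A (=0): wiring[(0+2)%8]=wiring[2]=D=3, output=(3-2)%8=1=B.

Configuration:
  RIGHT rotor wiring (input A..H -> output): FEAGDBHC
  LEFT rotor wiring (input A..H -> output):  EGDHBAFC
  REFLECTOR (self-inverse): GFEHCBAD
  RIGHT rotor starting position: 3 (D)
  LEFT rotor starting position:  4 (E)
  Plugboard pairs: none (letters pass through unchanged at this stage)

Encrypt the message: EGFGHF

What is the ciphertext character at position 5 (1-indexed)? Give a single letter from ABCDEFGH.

Char 1 ('E'): step: R->4, L=4; E->plug->E->R->B->L->E->refl->C->L'->F->R'->B->plug->B
Char 2 ('G'): step: R->5, L=4; G->plug->G->R->B->L->E->refl->C->L'->F->R'->C->plug->C
Char 3 ('F'): step: R->6, L=4; F->plug->F->R->A->L->F->refl->B->L'->C->R'->E->plug->E
Char 4 ('G'): step: R->7, L=4; G->plug->G->R->C->L->B->refl->F->L'->A->R'->H->plug->H
Char 5 ('H'): step: R->0, L->5 (L advanced); H->plug->H->R->C->L->F->refl->B->L'->E->R'->B->plug->B

B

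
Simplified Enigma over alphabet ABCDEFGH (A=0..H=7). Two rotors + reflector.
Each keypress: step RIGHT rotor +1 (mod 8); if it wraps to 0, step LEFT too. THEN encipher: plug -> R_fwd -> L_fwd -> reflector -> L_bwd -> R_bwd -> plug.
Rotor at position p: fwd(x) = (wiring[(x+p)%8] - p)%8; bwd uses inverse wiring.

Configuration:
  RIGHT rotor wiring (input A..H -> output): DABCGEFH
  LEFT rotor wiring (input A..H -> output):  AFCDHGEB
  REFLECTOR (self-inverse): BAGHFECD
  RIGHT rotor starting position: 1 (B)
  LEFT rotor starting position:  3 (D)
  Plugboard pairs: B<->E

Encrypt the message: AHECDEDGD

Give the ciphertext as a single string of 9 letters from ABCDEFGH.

Char 1 ('A'): step: R->2, L=3; A->plug->A->R->H->L->H->refl->D->L'->C->R'->D->plug->D
Char 2 ('H'): step: R->3, L=3; H->plug->H->R->G->L->C->refl->G->L'->E->R'->E->plug->B
Char 3 ('E'): step: R->4, L=3; E->plug->B->R->A->L->A->refl->B->L'->D->R'->D->plug->D
Char 4 ('C'): step: R->5, L=3; C->plug->C->R->C->L->D->refl->H->L'->H->R'->A->plug->A
Char 5 ('D'): step: R->6, L=3; D->plug->D->R->C->L->D->refl->H->L'->H->R'->A->plug->A
Char 6 ('E'): step: R->7, L=3; E->plug->B->R->E->L->G->refl->C->L'->G->R'->H->plug->H
Char 7 ('D'): step: R->0, L->4 (L advanced); D->plug->D->R->C->L->A->refl->B->L'->F->R'->G->plug->G
Char 8 ('G'): step: R->1, L=4; G->plug->G->R->G->L->G->refl->C->L'->B->R'->C->plug->C
Char 9 ('D'): step: R->2, L=4; D->plug->D->R->C->L->A->refl->B->L'->F->R'->F->plug->F

Answer: DBDAAHGCF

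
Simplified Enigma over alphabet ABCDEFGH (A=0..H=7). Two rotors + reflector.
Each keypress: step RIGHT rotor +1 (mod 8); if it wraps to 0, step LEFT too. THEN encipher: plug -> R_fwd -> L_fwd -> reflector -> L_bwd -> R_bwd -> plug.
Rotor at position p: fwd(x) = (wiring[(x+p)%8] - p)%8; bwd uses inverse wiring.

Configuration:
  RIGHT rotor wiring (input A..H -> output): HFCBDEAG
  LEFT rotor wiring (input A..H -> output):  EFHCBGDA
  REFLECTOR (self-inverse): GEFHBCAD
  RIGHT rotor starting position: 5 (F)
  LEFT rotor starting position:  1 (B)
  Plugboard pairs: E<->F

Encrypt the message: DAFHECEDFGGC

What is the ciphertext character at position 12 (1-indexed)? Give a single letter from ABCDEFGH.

Char 1 ('D'): step: R->6, L=1; D->plug->D->R->H->L->D->refl->H->L'->G->R'->H->plug->H
Char 2 ('A'): step: R->7, L=1; A->plug->A->R->H->L->D->refl->H->L'->G->R'->C->plug->C
Char 3 ('F'): step: R->0, L->2 (L advanced); F->plug->E->R->D->L->E->refl->B->L'->E->R'->F->plug->E
Char 4 ('H'): step: R->1, L=2; H->plug->H->R->G->L->C->refl->F->L'->A->R'->C->plug->C
Char 5 ('E'): step: R->2, L=2; E->plug->F->R->E->L->B->refl->E->L'->D->R'->H->plug->H
Char 6 ('C'): step: R->3, L=2; C->plug->C->R->B->L->A->refl->G->L'->F->R'->D->plug->D
Char 7 ('E'): step: R->4, L=2; E->plug->F->R->B->L->A->refl->G->L'->F->R'->H->plug->H
Char 8 ('D'): step: R->5, L=2; D->plug->D->R->C->L->H->refl->D->L'->H->R'->A->plug->A
Char 9 ('F'): step: R->6, L=2; F->plug->E->R->E->L->B->refl->E->L'->D->R'->F->plug->E
Char 10 ('G'): step: R->7, L=2; G->plug->G->R->F->L->G->refl->A->L'->B->R'->H->plug->H
Char 11 ('G'): step: R->0, L->3 (L advanced); G->plug->G->R->A->L->H->refl->D->L'->C->R'->C->plug->C
Char 12 ('C'): step: R->1, L=3; C->plug->C->R->A->L->H->refl->D->L'->C->R'->D->plug->D

D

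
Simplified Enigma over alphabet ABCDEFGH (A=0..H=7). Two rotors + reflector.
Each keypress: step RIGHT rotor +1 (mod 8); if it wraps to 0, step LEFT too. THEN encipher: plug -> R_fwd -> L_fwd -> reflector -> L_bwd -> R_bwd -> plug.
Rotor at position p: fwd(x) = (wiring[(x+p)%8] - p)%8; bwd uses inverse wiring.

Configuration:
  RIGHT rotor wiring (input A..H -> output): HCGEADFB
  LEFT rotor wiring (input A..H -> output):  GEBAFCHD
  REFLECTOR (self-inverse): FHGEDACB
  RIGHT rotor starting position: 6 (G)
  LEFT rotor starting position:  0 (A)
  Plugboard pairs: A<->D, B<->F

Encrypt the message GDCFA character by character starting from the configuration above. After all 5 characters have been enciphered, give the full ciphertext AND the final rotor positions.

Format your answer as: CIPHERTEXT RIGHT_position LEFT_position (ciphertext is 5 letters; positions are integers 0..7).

Answer: CHGDB 3 1

Derivation:
Char 1 ('G'): step: R->7, L=0; G->plug->G->R->E->L->F->refl->A->L'->D->R'->C->plug->C
Char 2 ('D'): step: R->0, L->1 (L advanced); D->plug->A->R->H->L->F->refl->A->L'->B->R'->H->plug->H
Char 3 ('C'): step: R->1, L=1; C->plug->C->R->D->L->E->refl->D->L'->A->R'->G->plug->G
Char 4 ('F'): step: R->2, L=1; F->plug->B->R->C->L->H->refl->B->L'->E->R'->A->plug->D
Char 5 ('A'): step: R->3, L=1; A->plug->D->R->C->L->H->refl->B->L'->E->R'->F->plug->B
Final: ciphertext=CHGDB, RIGHT=3, LEFT=1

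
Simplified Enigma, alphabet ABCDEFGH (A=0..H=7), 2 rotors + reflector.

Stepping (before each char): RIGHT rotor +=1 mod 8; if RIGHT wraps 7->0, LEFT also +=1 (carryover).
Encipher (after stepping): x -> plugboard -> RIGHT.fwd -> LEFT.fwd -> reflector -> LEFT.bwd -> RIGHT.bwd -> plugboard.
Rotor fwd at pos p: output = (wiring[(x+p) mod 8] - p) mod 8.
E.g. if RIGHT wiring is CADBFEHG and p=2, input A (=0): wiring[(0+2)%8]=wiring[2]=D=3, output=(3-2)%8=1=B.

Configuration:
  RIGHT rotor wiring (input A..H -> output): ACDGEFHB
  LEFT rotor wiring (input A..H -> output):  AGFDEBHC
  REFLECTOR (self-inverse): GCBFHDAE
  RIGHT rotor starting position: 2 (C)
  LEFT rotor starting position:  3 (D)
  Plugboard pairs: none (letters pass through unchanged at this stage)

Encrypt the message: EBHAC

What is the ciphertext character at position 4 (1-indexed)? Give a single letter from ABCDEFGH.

Char 1 ('E'): step: R->3, L=3; E->plug->E->R->G->L->D->refl->F->L'->F->R'->F->plug->F
Char 2 ('B'): step: R->4, L=3; B->plug->B->R->B->L->B->refl->C->L'->H->R'->G->plug->G
Char 3 ('H'): step: R->5, L=3; H->plug->H->R->H->L->C->refl->B->L'->B->R'->G->plug->G
Char 4 ('A'): step: R->6, L=3; A->plug->A->R->B->L->B->refl->C->L'->H->R'->H->plug->H

H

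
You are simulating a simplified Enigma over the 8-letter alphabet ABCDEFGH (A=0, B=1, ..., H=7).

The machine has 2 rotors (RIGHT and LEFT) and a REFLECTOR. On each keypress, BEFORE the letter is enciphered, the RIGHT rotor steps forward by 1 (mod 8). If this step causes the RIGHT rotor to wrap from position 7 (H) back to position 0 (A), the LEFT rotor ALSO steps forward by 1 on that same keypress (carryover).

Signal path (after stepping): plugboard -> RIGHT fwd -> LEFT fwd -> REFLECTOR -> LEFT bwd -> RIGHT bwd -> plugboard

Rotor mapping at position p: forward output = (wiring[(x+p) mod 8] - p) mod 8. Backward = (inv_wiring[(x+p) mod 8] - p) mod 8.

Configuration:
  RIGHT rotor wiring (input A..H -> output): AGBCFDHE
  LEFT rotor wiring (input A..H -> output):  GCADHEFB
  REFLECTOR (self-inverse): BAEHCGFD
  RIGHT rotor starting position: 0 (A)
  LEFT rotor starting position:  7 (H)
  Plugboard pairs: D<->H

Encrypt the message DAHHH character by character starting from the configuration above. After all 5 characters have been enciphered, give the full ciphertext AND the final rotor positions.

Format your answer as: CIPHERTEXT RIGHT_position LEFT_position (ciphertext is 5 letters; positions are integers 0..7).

Char 1 ('D'): step: R->1, L=7; D->plug->H->R->H->L->G->refl->F->L'->G->R'->F->plug->F
Char 2 ('A'): step: R->2, L=7; A->plug->A->R->H->L->G->refl->F->L'->G->R'->G->plug->G
Char 3 ('H'): step: R->3, L=7; H->plug->D->R->E->L->E->refl->C->L'->A->R'->C->plug->C
Char 4 ('H'): step: R->4, L=7; H->plug->D->R->A->L->C->refl->E->L'->E->R'->E->plug->E
Char 5 ('H'): step: R->5, L=7; H->plug->D->R->D->L->B->refl->A->L'->F->R'->G->plug->G
Final: ciphertext=FGCEG, RIGHT=5, LEFT=7

Answer: FGCEG 5 7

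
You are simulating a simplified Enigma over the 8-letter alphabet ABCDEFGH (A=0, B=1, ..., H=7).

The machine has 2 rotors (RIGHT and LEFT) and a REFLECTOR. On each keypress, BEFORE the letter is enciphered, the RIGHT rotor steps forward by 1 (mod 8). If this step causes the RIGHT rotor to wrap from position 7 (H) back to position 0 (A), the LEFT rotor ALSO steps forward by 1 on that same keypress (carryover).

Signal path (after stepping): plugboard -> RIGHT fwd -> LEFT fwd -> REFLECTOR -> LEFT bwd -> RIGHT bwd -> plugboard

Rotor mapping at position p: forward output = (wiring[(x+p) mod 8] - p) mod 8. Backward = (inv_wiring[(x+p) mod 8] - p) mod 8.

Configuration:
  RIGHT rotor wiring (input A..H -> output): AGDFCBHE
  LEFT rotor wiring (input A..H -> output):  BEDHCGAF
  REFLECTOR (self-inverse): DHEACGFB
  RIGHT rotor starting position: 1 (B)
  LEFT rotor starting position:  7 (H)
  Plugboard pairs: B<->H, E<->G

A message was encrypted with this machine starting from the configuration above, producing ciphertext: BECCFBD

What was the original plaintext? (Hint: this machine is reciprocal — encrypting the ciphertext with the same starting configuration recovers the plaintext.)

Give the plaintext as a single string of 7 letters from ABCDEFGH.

Answer: GGBFHEE

Derivation:
Char 1 ('B'): step: R->2, L=7; B->plug->H->R->E->L->A->refl->D->L'->F->R'->E->plug->G
Char 2 ('E'): step: R->3, L=7; E->plug->G->R->D->L->E->refl->C->L'->B->R'->E->plug->G
Char 3 ('C'): step: R->4, L=7; C->plug->C->R->D->L->E->refl->C->L'->B->R'->H->plug->B
Char 4 ('C'): step: R->5, L=7; C->plug->C->R->H->L->B->refl->H->L'->G->R'->F->plug->F
Char 5 ('F'): step: R->6, L=7; F->plug->F->R->H->L->B->refl->H->L'->G->R'->B->plug->H
Char 6 ('B'): step: R->7, L=7; B->plug->H->R->A->L->G->refl->F->L'->C->R'->G->plug->E
Char 7 ('D'): step: R->0, L->0 (L advanced); D->plug->D->R->F->L->G->refl->F->L'->H->R'->G->plug->E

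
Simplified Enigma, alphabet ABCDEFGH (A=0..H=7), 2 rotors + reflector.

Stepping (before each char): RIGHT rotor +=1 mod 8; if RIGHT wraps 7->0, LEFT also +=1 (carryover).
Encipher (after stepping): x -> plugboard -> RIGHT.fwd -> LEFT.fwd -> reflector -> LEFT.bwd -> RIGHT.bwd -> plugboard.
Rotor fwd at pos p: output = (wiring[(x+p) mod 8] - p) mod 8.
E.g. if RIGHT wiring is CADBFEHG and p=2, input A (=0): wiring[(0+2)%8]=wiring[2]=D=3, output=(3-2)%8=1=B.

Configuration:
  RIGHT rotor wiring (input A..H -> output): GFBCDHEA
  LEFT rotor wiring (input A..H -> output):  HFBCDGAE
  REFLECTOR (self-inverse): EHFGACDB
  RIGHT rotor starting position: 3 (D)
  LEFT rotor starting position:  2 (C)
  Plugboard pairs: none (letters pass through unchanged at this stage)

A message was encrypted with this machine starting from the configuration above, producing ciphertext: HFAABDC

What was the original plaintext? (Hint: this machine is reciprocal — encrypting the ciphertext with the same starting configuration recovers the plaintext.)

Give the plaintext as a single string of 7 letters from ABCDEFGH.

Answer: GBGECGD

Derivation:
Char 1 ('H'): step: R->4, L=2; H->plug->H->R->G->L->F->refl->C->L'->F->R'->G->plug->G
Char 2 ('F'): step: R->5, L=2; F->plug->F->R->E->L->G->refl->D->L'->H->R'->B->plug->B
Char 3 ('A'): step: R->6, L=2; A->plug->A->R->G->L->F->refl->C->L'->F->R'->G->plug->G
Char 4 ('A'): step: R->7, L=2; A->plug->A->R->B->L->A->refl->E->L'->D->R'->E->plug->E
Char 5 ('B'): step: R->0, L->3 (L advanced); B->plug->B->R->F->L->E->refl->A->L'->B->R'->C->plug->C
Char 6 ('D'): step: R->1, L=3; D->plug->D->R->C->L->D->refl->G->L'->H->R'->G->plug->G
Char 7 ('C'): step: R->2, L=3; C->plug->C->R->B->L->A->refl->E->L'->F->R'->D->plug->D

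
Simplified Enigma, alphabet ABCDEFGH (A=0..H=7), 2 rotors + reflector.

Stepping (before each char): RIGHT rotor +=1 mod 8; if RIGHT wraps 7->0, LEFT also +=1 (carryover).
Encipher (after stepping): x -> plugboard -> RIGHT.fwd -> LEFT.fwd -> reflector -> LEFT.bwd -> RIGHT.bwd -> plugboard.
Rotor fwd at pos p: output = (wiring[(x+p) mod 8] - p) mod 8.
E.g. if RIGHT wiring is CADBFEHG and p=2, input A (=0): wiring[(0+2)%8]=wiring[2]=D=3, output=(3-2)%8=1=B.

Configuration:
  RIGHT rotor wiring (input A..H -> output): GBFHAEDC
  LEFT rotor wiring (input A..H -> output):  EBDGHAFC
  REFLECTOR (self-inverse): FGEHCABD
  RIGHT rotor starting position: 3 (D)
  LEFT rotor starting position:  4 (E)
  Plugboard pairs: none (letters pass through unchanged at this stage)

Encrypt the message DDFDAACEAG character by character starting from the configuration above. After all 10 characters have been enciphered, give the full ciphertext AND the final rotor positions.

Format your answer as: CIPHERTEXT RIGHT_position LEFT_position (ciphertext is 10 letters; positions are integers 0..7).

Answer: BAEECEBACD 5 5

Derivation:
Char 1 ('D'): step: R->4, L=4; D->plug->D->R->G->L->H->refl->D->L'->A->R'->B->plug->B
Char 2 ('D'): step: R->5, L=4; D->plug->D->R->B->L->E->refl->C->L'->H->R'->A->plug->A
Char 3 ('F'): step: R->6, L=4; F->plug->F->R->B->L->E->refl->C->L'->H->R'->E->plug->E
Char 4 ('D'): step: R->7, L=4; D->plug->D->R->G->L->H->refl->D->L'->A->R'->E->plug->E
Char 5 ('A'): step: R->0, L->5 (L advanced); A->plug->A->R->G->L->B->refl->G->L'->F->R'->C->plug->C
Char 6 ('A'): step: R->1, L=5; A->plug->A->R->A->L->D->refl->H->L'->D->R'->E->plug->E
Char 7 ('C'): step: R->2, L=5; C->plug->C->R->G->L->B->refl->G->L'->F->R'->B->plug->B
Char 8 ('E'): step: R->3, L=5; E->plug->E->R->H->L->C->refl->E->L'->E->R'->A->plug->A
Char 9 ('A'): step: R->4, L=5; A->plug->A->R->E->L->E->refl->C->L'->H->R'->C->plug->C
Char 10 ('G'): step: R->5, L=5; G->plug->G->R->C->L->F->refl->A->L'->B->R'->D->plug->D
Final: ciphertext=BAEECEBACD, RIGHT=5, LEFT=5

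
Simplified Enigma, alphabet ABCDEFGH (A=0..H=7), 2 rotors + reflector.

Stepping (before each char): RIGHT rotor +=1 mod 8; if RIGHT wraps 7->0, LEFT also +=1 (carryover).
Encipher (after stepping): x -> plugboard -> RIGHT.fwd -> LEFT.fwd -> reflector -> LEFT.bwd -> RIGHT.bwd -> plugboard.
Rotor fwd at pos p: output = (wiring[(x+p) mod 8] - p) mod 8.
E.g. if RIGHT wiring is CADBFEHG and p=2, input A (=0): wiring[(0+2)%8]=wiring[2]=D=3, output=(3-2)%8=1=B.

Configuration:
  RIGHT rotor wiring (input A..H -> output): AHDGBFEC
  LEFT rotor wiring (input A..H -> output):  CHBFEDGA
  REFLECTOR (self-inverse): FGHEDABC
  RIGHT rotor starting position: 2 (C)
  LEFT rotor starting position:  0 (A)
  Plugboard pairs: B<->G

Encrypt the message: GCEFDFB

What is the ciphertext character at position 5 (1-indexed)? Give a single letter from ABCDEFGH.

Char 1 ('G'): step: R->3, L=0; G->plug->B->R->G->L->G->refl->B->L'->C->R'->C->plug->C
Char 2 ('C'): step: R->4, L=0; C->plug->C->R->A->L->C->refl->H->L'->B->R'->B->plug->G
Char 3 ('E'): step: R->5, L=0; E->plug->E->R->C->L->B->refl->G->L'->G->R'->F->plug->F
Char 4 ('F'): step: R->6, L=0; F->plug->F->R->A->L->C->refl->H->L'->B->R'->D->plug->D
Char 5 ('D'): step: R->7, L=0; D->plug->D->R->E->L->E->refl->D->L'->F->R'->H->plug->H

H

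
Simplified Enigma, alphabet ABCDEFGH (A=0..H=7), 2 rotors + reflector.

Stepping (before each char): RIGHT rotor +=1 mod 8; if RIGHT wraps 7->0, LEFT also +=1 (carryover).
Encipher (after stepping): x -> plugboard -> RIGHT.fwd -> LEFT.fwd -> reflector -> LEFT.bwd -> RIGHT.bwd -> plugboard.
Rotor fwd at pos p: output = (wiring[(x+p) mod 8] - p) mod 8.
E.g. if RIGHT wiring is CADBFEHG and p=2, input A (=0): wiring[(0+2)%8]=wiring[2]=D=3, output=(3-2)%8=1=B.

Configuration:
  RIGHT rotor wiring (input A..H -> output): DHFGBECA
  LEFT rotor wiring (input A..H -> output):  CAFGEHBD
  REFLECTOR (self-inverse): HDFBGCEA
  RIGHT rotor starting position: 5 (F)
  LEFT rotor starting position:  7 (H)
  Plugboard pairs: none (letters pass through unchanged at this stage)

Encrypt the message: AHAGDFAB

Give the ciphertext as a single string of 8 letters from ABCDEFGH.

Answer: HCFAEHGG

Derivation:
Char 1 ('A'): step: R->6, L=7; A->plug->A->R->E->L->H->refl->A->L'->G->R'->H->plug->H
Char 2 ('H'): step: R->7, L=7; H->plug->H->R->D->L->G->refl->E->L'->A->R'->C->plug->C
Char 3 ('A'): step: R->0, L->0 (L advanced); A->plug->A->R->D->L->G->refl->E->L'->E->R'->F->plug->F
Char 4 ('G'): step: R->1, L=0; G->plug->G->R->H->L->D->refl->B->L'->G->R'->A->plug->A
Char 5 ('D'): step: R->2, L=0; D->plug->D->R->C->L->F->refl->C->L'->A->R'->E->plug->E
Char 6 ('F'): step: R->3, L=0; F->plug->F->R->A->L->C->refl->F->L'->C->R'->H->plug->H
Char 7 ('A'): step: R->4, L=0; A->plug->A->R->F->L->H->refl->A->L'->B->R'->G->plug->G
Char 8 ('B'): step: R->5, L=0; B->plug->B->R->F->L->H->refl->A->L'->B->R'->G->plug->G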